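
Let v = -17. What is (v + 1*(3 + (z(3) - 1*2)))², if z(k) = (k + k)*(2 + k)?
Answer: 196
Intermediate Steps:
z(k) = 2*k*(2 + k) (z(k) = (2*k)*(2 + k) = 2*k*(2 + k))
(v + 1*(3 + (z(3) - 1*2)))² = (-17 + 1*(3 + (2*3*(2 + 3) - 1*2)))² = (-17 + 1*(3 + (2*3*5 - 2)))² = (-17 + 1*(3 + (30 - 2)))² = (-17 + 1*(3 + 28))² = (-17 + 1*31)² = (-17 + 31)² = 14² = 196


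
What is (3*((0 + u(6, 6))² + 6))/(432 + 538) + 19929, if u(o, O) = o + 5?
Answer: 19331511/970 ≈ 19929.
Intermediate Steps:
u(o, O) = 5 + o
(3*((0 + u(6, 6))² + 6))/(432 + 538) + 19929 = (3*((0 + (5 + 6))² + 6))/(432 + 538) + 19929 = (3*((0 + 11)² + 6))/970 + 19929 = (3*(11² + 6))/970 + 19929 = (3*(121 + 6))/970 + 19929 = (3*127)/970 + 19929 = (1/970)*381 + 19929 = 381/970 + 19929 = 19331511/970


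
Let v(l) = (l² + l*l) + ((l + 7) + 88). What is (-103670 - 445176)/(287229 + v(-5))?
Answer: -548846/287369 ≈ -1.9099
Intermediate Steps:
v(l) = 95 + l + 2*l² (v(l) = (l² + l²) + ((7 + l) + 88) = 2*l² + (95 + l) = 95 + l + 2*l²)
(-103670 - 445176)/(287229 + v(-5)) = (-103670 - 445176)/(287229 + (95 - 5 + 2*(-5)²)) = -548846/(287229 + (95 - 5 + 2*25)) = -548846/(287229 + (95 - 5 + 50)) = -548846/(287229 + 140) = -548846/287369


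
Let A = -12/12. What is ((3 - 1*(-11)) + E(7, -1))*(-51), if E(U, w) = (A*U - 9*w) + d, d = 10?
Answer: -1326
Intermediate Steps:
A = -1 (A = -12*1/12 = -1)
E(U, w) = 10 - U - 9*w (E(U, w) = (-U - 9*w) + 10 = 10 - U - 9*w)
((3 - 1*(-11)) + E(7, -1))*(-51) = ((3 - 1*(-11)) + (10 - 1*7 - 9*(-1)))*(-51) = ((3 + 11) + (10 - 7 + 9))*(-51) = (14 + 12)*(-51) = 26*(-51) = -1326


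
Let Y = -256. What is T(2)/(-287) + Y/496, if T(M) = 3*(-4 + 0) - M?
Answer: -594/1271 ≈ -0.46735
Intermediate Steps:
T(M) = -12 - M (T(M) = 3*(-4) - M = -12 - M)
T(2)/(-287) + Y/496 = (-12 - 1*2)/(-287) - 256/496 = (-12 - 2)*(-1/287) - 256*1/496 = -14*(-1/287) - 16/31 = 2/41 - 16/31 = -594/1271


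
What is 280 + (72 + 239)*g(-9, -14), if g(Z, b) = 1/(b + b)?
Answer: 7529/28 ≈ 268.89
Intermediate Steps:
g(Z, b) = 1/(2*b)
280 + (72 + 239)*g(-9, -14) = 280 + (72 + 239)*((1/2)/(-14)) = 280 + 311*((1/2)*(-1/14)) = 280 + 311*(-1/28) = 280 - 311/28 = 7529/28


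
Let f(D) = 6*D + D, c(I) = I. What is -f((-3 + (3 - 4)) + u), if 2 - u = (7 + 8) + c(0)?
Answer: 119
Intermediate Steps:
u = -13 (u = 2 - ((7 + 8) + 0) = 2 - (15 + 0) = 2 - 1*15 = 2 - 15 = -13)
f(D) = 7*D
-f((-3 + (3 - 4)) + u) = -7*((-3 + (3 - 4)) - 13) = -7*((-3 - 1) - 13) = -7*(-4 - 13) = -7*(-17) = -1*(-119) = 119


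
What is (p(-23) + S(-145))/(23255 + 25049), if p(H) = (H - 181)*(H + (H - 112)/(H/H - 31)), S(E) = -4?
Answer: 1885/24152 ≈ 0.078047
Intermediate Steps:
p(H) = (-181 + H)*(56/15 + 29*H/30) (p(H) = (-181 + H)*(H + (-112 + H)/(1 - 31)) = (-181 + H)*(H + (-112 + H)/(-30)) = (-181 + H)*(H + (-112 + H)*(-1/30)) = (-181 + H)*(H + (56/15 - H/30)) = (-181 + H)*(56/15 + 29*H/30))
(p(-23) + S(-145))/(23255 + 25049) = ((-10136/15 - 5137/30*(-23) + (29/30)*(-23)²) - 4)/(23255 + 25049) = ((-10136/15 + 118151/30 + (29/30)*529) - 4)/48304 = ((-10136/15 + 118151/30 + 15341/30) - 4)*(1/48304) = (3774 - 4)*(1/48304) = 3770*(1/48304) = 1885/24152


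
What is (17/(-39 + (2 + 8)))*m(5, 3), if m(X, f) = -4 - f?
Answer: 119/29 ≈ 4.1034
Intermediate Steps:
(17/(-39 + (2 + 8)))*m(5, 3) = (17/(-39 + (2 + 8)))*(-4 - 1*3) = (17/(-39 + 10))*(-4 - 3) = (17/(-29))*(-7) = -1/29*17*(-7) = -17/29*(-7) = 119/29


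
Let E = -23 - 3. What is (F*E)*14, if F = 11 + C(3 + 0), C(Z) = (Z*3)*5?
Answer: -20384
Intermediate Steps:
E = -26
C(Z) = 15*Z (C(Z) = (3*Z)*5 = 15*Z)
F = 56 (F = 11 + 15*(3 + 0) = 11 + 15*3 = 11 + 45 = 56)
(F*E)*14 = (56*(-26))*14 = -1456*14 = -20384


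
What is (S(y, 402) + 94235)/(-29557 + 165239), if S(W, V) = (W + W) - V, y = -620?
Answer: 92593/135682 ≈ 0.68243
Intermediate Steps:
S(W, V) = -V + 2*W (S(W, V) = 2*W - V = -V + 2*W)
(S(y, 402) + 94235)/(-29557 + 165239) = ((-1*402 + 2*(-620)) + 94235)/(-29557 + 165239) = ((-402 - 1240) + 94235)/135682 = (-1642 + 94235)*(1/135682) = 92593*(1/135682) = 92593/135682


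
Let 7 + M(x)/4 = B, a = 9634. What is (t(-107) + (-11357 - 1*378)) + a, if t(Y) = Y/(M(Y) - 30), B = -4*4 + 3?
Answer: -231003/110 ≈ -2100.0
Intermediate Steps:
B = -13 (B = -16 + 3 = -13)
M(x) = -80 (M(x) = -28 + 4*(-13) = -28 - 52 = -80)
t(Y) = -Y/110 (t(Y) = Y/(-80 - 30) = Y/(-110) = -Y/110)
(t(-107) + (-11357 - 1*378)) + a = (-1/110*(-107) + (-11357 - 1*378)) + 9634 = (107/110 + (-11357 - 378)) + 9634 = (107/110 - 11735) + 9634 = -1290743/110 + 9634 = -231003/110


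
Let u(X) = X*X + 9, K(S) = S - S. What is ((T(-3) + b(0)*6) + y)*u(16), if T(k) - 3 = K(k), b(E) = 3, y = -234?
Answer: -56445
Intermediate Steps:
K(S) = 0
T(k) = 3 (T(k) = 3 + 0 = 3)
u(X) = 9 + X² (u(X) = X² + 9 = 9 + X²)
((T(-3) + b(0)*6) + y)*u(16) = ((3 + 3*6) - 234)*(9 + 16²) = ((3 + 18) - 234)*(9 + 256) = (21 - 234)*265 = -213*265 = -56445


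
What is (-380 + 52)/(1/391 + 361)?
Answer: -16031/17644 ≈ -0.90858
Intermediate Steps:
(-380 + 52)/(1/391 + 361) = -328/(1/391 + 361) = -328/141152/391 = -328*391/141152 = -16031/17644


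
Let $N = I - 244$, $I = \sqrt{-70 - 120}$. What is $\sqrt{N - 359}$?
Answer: $\sqrt{-603 + i \sqrt{190}} \approx 0.2806 + 24.558 i$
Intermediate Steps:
$I = i \sqrt{190}$ ($I = \sqrt{-190} = i \sqrt{190} \approx 13.784 i$)
$N = -244 + i \sqrt{190}$ ($N = i \sqrt{190} - 244 = -244 + i \sqrt{190} \approx -244.0 + 13.784 i$)
$\sqrt{N - 359} = \sqrt{\left(-244 + i \sqrt{190}\right) - 359} = \sqrt{-603 + i \sqrt{190}}$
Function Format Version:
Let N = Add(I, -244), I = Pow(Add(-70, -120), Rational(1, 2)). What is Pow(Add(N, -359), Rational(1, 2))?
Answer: Pow(Add(-603, Mul(I, Pow(190, Rational(1, 2)))), Rational(1, 2)) ≈ Add(0.2806, Mul(24.558, I))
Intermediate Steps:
I = Mul(I, Pow(190, Rational(1, 2))) (I = Pow(-190, Rational(1, 2)) = Mul(I, Pow(190, Rational(1, 2))) ≈ Mul(13.784, I))
N = Add(-244, Mul(I, Pow(190, Rational(1, 2)))) (N = Add(Mul(I, Pow(190, Rational(1, 2))), -244) = Add(-244, Mul(I, Pow(190, Rational(1, 2)))) ≈ Add(-244.00, Mul(13.784, I)))
Pow(Add(N, -359), Rational(1, 2)) = Pow(Add(Add(-244, Mul(I, Pow(190, Rational(1, 2)))), -359), Rational(1, 2)) = Pow(Add(-603, Mul(I, Pow(190, Rational(1, 2)))), Rational(1, 2))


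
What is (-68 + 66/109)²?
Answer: 53963716/11881 ≈ 4542.0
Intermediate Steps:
(-68 + 66/109)² = (-7346/109)² = 53963716/11881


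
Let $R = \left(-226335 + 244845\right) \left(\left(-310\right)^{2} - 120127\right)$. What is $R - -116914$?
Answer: $-444622856$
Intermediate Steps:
$R = -444739770$ ($R = 18510 \left(96100 - 120127\right) = 18510 \left(-24027\right) = -444739770$)
$R - -116914 = -444739770 - -116914 = -444739770 + 116914 = -444622856$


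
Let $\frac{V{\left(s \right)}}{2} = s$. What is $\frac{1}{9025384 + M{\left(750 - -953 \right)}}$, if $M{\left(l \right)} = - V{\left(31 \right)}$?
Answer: $\frac{1}{9025322} \approx 1.108 \cdot 10^{-7}$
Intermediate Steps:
$V{\left(s \right)} = 2 s$
$M{\left(l \right)} = -62$ ($M{\left(l \right)} = - 2 \cdot 31 = \left(-1\right) 62 = -62$)
$\frac{1}{9025384 + M{\left(750 - -953 \right)}} = \frac{1}{9025384 - 62} = \frac{1}{9025322}$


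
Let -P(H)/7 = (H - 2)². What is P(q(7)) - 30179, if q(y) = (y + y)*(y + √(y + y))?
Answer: -113899 - 18816*√14 ≈ -1.8430e+5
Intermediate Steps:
q(y) = 2*y*(y + √2*√y) (q(y) = (2*y)*(y + √(2*y)) = (2*y)*(y + √2*√y) = 2*y*(y + √2*√y))
P(H) = -7*(-2 + H)² (P(H) = -7*(H - 2)² = -7*(-2 + H)²)
P(q(7)) - 30179 = -7*(-2 + (2*7² + 2*√2*7^(3/2)))² - 30179 = -7*(-2 + (2*49 + 2*√2*(7*√7)))² - 30179 = -7*(-2 + (98 + 14*√14))² - 30179 = -7*(96 + 14*√14)² - 30179 = -30179 - 7*(96 + 14*√14)²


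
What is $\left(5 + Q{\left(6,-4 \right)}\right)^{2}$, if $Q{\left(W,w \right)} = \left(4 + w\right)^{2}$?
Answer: $25$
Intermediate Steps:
$\left(5 + Q{\left(6,-4 \right)}\right)^{2} = \left(5 + \left(4 - 4\right)^{2}\right)^{2} = \left(5 + 0^{2}\right)^{2} = \left(5 + 0\right)^{2} = 5^{2} = 25$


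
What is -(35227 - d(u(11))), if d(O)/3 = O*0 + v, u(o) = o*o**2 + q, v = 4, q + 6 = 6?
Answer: -35215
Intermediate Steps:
q = 0 (q = -6 + 6 = 0)
u(o) = o**3 (u(o) = o*o**2 + 0 = o**3 + 0 = o**3)
d(O) = 12 (d(O) = 3*(O*0 + 4) = 3*(0 + 4) = 3*4 = 12)
-(35227 - d(u(11))) = -(35227 - 1*12) = -(35227 - 12) = -1*35215 = -35215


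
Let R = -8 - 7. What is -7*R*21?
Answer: 2205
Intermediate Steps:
R = -15
-7*R*21 = -7*(-15)*21 = 105*21 = 2205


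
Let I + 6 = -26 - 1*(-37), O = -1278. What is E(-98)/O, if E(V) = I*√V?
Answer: -35*I*√2/1278 ≈ -0.03873*I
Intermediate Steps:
I = 5 (I = -6 + (-26 - 1*(-37)) = -6 + (-26 + 37) = -6 + 11 = 5)
E(V) = 5*√V
E(-98)/O = (5*√(-98))/(-1278) = (5*(7*I*√2))*(-1/1278) = (35*I*√2)*(-1/1278) = -35*I*√2/1278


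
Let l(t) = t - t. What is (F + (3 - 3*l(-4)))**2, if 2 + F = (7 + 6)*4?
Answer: 2809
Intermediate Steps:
l(t) = 0
F = 50 (F = -2 + (7 + 6)*4 = -2 + 13*4 = -2 + 52 = 50)
(F + (3 - 3*l(-4)))**2 = (50 + (3 - 3*0))**2 = (50 + (3 + 0))**2 = (50 + 3)**2 = 53**2 = 2809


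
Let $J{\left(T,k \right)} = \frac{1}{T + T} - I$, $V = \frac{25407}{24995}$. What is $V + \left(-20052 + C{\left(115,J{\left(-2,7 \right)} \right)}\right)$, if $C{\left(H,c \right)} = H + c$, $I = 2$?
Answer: $- \frac{1993424587}{99980} \approx -19938.0$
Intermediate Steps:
$V = \frac{25407}{24995}$ ($V = 25407 \cdot \frac{1}{24995} = \frac{25407}{24995} \approx 1.0165$)
$J{\left(T,k \right)} = -2 + \frac{1}{2 T}$ ($J{\left(T,k \right)} = \frac{1}{T + T} - 2 = \frac{1}{2 T} - 2 = -2 + \frac{1}{2 T}$)
$V + \left(-20052 + C{\left(115,J{\left(-2,7 \right)} \right)}\right) = \frac{25407}{24995} + \left(-20052 + \left(115 - \left(2 - \frac{1}{2 \left(-2\right)}\right)\right)\right) = \frac{25407}{24995} + \left(-20052 + \left(115 + \left(-2 + \frac{1}{2} \left(- \frac{1}{2}\right)\right)\right)\right) = \frac{25407}{24995} + \left(-20052 + \left(115 - \frac{9}{4}\right)\right) = \frac{25407}{24995} + \left(-20052 + \frac{451}{4}\right) = \frac{25407}{24995} - \frac{79757}{4} = - \frac{1993424587}{99980}$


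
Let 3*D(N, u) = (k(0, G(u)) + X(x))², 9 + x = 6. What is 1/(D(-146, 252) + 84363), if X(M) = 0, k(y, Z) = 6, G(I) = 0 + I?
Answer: 1/84375 ≈ 1.1852e-5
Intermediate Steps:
G(I) = I
x = -3 (x = -9 + 6 = -3)
D(N, u) = 12 (D(N, u) = (6 + 0)²/3 = (⅓)*6² = (⅓)*36 = 12)
1/(D(-146, 252) + 84363) = 1/(12 + 84363) = 1/84375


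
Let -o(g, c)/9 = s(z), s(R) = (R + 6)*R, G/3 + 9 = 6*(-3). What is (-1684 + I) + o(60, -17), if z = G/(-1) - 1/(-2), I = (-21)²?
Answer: -261697/4 ≈ -65424.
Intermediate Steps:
G = -81 (G = -27 + 3*(6*(-3)) = -27 + 3*(-18) = -27 - 54 = -81)
I = 441
z = 163/2 (z = -81/(-1) - 1/(-2) = -81*(-1) - 1*(-½) = 81 + ½ = 163/2 ≈ 81.500)
s(R) = R*(6 + R) (s(R) = (6 + R)*R = R*(6 + R))
o(g, c) = -256725/4 (o(g, c) = -1467*(6 + 163/2)/2 = -1467*175/(2*2) = -9*28525/4 = -256725/4)
(-1684 + I) + o(60, -17) = (-1684 + 441) - 256725/4 = -1243 - 256725/4 = -261697/4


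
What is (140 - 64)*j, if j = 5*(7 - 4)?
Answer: 1140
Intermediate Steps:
j = 15 (j = 5*3 = 15)
(140 - 64)*j = (140 - 64)*15 = 76*15 = 1140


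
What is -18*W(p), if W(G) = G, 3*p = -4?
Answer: 24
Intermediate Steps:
p = -4/3 (p = (⅓)*(-4) = -4/3 ≈ -1.3333)
-18*W(p) = -18*(-4/3) = 24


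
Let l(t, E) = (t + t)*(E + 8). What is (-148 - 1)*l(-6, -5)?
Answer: 5364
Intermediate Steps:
l(t, E) = 2*t*(8 + E) (l(t, E) = (2*t)*(8 + E) = 2*t*(8 + E))
(-148 - 1)*l(-6, -5) = (-148 - 1)*(2*(-6)*(8 - 5)) = -298*(-6)*3 = -149*(-36) = 5364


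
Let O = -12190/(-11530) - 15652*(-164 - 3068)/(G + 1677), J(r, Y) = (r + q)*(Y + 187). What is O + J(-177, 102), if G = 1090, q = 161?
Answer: 43578305341/3190351 ≈ 13659.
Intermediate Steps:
J(r, Y) = (161 + r)*(187 + Y) (J(r, Y) = (r + 161)*(Y + 187) = (161 + r)*(187 + Y))
O = 58330488365/3190351 (O = -12190/(-11530) - 15652*(-164 - 3068)/(1090 + 1677) = -12190*(-1/11530) - 15652/(2767/(-3232)) = 1219/1153 - 15652/(2767*(-1/3232)) = 1219/1153 - 15652/(-2767/3232) = 1219/1153 - 15652*(-3232/2767) = 1219/1153 + 50587264/2767 = 58330488365/3190351 ≈ 18283.)
O + J(-177, 102) = 58330488365/3190351 + (30107 + 161*102 + 187*(-177) + 102*(-177)) = 58330488365/3190351 + (30107 + 16422 - 33099 - 18054) = 58330488365/3190351 - 4624 = 43578305341/3190351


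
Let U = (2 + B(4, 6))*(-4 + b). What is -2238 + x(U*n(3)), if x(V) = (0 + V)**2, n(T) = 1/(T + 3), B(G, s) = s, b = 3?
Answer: -20126/9 ≈ -2236.2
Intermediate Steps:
n(T) = 1/(3 + T)
U = -8 (U = (2 + 6)*(-4 + 3) = 8*(-1) = -8)
x(V) = V**2
-2238 + x(U*n(3)) = -2238 + (-8/(3 + 3))**2 = -2238 + (-8/6)**2 = -2238 + (-8*1/6)**2 = -2238 + (-4/3)**2 = -2238 + 16/9 = -20126/9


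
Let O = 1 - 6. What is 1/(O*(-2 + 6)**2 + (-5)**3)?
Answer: -1/205 ≈ -0.0048781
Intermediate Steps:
O = -5
1/(O*(-2 + 6)**2 + (-5)**3) = 1/(-5*(-2 + 6)**2 + (-5)**3) = 1/(-5*4**2 - 125) = 1/(-5*16 - 125) = 1/(-80 - 125) = 1/(-205) = -1/205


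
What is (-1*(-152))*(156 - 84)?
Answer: 10944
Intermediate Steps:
(-1*(-152))*(156 - 84) = 152*72 = 10944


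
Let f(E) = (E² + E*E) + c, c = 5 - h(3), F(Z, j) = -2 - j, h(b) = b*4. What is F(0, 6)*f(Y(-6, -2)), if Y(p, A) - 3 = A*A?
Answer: -728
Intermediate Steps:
h(b) = 4*b
Y(p, A) = 3 + A² (Y(p, A) = 3 + A*A = 3 + A²)
c = -7 (c = 5 - 4*3 = 5 - 1*12 = 5 - 12 = -7)
f(E) = -7 + 2*E² (f(E) = (E² + E*E) - 7 = (E² + E²) - 7 = 2*E² - 7 = -7 + 2*E²)
F(0, 6)*f(Y(-6, -2)) = (-2 - 1*6)*(-7 + 2*(3 + (-2)²)²) = (-2 - 6)*(-7 + 2*(3 + 4)²) = -8*(-7 + 2*7²) = -8*(-7 + 2*49) = -8*(-7 + 98) = -8*91 = -728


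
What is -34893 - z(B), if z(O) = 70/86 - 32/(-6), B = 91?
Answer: -4501990/129 ≈ -34899.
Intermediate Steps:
z(O) = 793/129 (z(O) = 70*(1/86) - 32*(-⅙) = 35/43 + 16/3 = 793/129)
-34893 - z(B) = -34893 - 1*793/129 = -34893 - 793/129 = -4501990/129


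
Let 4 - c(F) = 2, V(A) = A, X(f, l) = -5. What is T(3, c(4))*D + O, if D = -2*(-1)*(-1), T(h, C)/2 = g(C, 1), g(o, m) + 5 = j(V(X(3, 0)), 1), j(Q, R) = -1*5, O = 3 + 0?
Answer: 43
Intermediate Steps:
c(F) = 2 (c(F) = 4 - 1*2 = 4 - 2 = 2)
O = 3
j(Q, R) = -5
g(o, m) = -10 (g(o, m) = -5 - 5 = -10)
T(h, C) = -20 (T(h, C) = 2*(-10) = -20)
D = -2 (D = 2*(-1) = -2)
T(3, c(4))*D + O = -20*(-2) + 3 = 40 + 3 = 43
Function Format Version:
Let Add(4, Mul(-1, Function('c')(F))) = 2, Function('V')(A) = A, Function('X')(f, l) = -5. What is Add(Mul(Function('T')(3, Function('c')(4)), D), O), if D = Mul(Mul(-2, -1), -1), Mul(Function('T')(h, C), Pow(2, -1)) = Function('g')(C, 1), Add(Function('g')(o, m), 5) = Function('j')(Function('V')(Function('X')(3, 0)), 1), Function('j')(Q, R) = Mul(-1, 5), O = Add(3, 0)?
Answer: 43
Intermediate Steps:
Function('c')(F) = 2 (Function('c')(F) = Add(4, Mul(-1, 2)) = Add(4, -2) = 2)
O = 3
Function('j')(Q, R) = -5
Function('g')(o, m) = -10 (Function('g')(o, m) = Add(-5, -5) = -10)
Function('T')(h, C) = -20 (Function('T')(h, C) = Mul(2, -10) = -20)
D = -2 (D = Mul(2, -1) = -2)
Add(Mul(Function('T')(3, Function('c')(4)), D), O) = Add(Mul(-20, -2), 3) = Add(40, 3) = 43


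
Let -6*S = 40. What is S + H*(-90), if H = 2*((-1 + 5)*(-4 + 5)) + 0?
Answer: -2180/3 ≈ -726.67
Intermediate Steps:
S = -20/3 (S = -⅙*40 = -20/3 ≈ -6.6667)
H = 8 (H = 2*(4*1) + 0 = 2*4 + 0 = 8 + 0 = 8)
S + H*(-90) = -20/3 + 8*(-90) = -20/3 - 720 = -2180/3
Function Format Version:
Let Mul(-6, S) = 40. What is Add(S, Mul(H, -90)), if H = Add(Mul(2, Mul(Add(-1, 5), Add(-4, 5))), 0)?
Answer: Rational(-2180, 3) ≈ -726.67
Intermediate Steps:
S = Rational(-20, 3) (S = Mul(Rational(-1, 6), 40) = Rational(-20, 3) ≈ -6.6667)
H = 8 (H = Add(Mul(2, Mul(4, 1)), 0) = Add(Mul(2, 4), 0) = Add(8, 0) = 8)
Add(S, Mul(H, -90)) = Add(Rational(-20, 3), Mul(8, -90)) = Add(Rational(-20, 3), -720) = Rational(-2180, 3)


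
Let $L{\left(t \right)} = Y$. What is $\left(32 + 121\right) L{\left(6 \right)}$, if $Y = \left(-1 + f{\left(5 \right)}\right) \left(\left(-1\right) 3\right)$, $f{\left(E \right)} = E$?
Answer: $-1836$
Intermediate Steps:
$Y = -12$ ($Y = \left(-1 + 5\right) \left(\left(-1\right) 3\right) = 4 \left(-3\right) = -12$)
$L{\left(t \right)} = -12$
$\left(32 + 121\right) L{\left(6 \right)} = \left(32 + 121\right) \left(-12\right) = 153 \left(-12\right) = -1836$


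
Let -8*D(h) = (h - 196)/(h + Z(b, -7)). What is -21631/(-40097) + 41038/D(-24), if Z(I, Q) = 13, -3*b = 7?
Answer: -3290893217/200485 ≈ -16415.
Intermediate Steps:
b = -7/3 (b = -⅓*7 = -7/3 ≈ -2.3333)
D(h) = -(-196 + h)/(8*(13 + h)) (D(h) = -(h - 196)/(8*(h + 13)) = -(-196 + h)/(8*(13 + h)))
-21631/(-40097) + 41038/D(-24) = -21631/(-40097) + 41038/(((196 - 1*(-24))/(8*(13 - 24)))) = -21631*(-1/40097) + 41038/(((⅛)*(196 + 24)/(-11))) = 21631/40097 + 41038/(((⅛)*(-1/11)*220)) = 21631/40097 + 41038/(-5/2) = 21631/40097 + 41038*(-⅖) = 21631/40097 - 82076/5 = -3290893217/200485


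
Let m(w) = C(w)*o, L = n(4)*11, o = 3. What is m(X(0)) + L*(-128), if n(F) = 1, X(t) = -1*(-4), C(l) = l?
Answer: -1396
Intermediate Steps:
X(t) = 4
L = 11 (L = 1*11 = 11)
m(w) = 3*w (m(w) = w*3 = 3*w)
m(X(0)) + L*(-128) = 3*4 + 11*(-128) = 12 - 1408 = -1396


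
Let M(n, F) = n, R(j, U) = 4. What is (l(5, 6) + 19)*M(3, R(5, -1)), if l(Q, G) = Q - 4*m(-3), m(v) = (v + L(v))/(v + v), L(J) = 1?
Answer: 68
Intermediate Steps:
m(v) = (1 + v)/(2*v) (m(v) = (v + 1)/(v + v) = (1 + v)/((2*v)) = (1 + v)*(1/(2*v)) = (1 + v)/(2*v))
l(Q, G) = -4/3 + Q (l(Q, G) = Q - 2*(1 - 3)/(-3) = Q - 2*(-1)*(-2)/3 = Q - 4*⅓ = Q - 4/3 = -4/3 + Q)
(l(5, 6) + 19)*M(3, R(5, -1)) = ((-4/3 + 5) + 19)*3 = (11/3 + 19)*3 = (68/3)*3 = 68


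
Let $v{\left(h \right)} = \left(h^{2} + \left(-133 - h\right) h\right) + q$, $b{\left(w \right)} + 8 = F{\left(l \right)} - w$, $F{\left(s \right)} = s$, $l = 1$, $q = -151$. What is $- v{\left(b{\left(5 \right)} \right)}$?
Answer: $-1445$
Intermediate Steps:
$b{\left(w \right)} = -7 - w$ ($b{\left(w \right)} = -8 - \left(-1 + w\right) = -7 - w$)
$v{\left(h \right)} = -151 + h^{2} + h \left(-133 - h\right)$ ($v{\left(h \right)} = \left(h^{2} + \left(-133 - h\right) h\right) - 151 = \left(h^{2} + h \left(-133 - h\right)\right) - 151 = -151 + h^{2} + h \left(-133 - h\right)$)
$- v{\left(b{\left(5 \right)} \right)} = - (-151 - 133 \left(-7 - 5\right)) = - (-151 - -1596) = - (-151 + 1596) = \left(-1\right) 1445 = -1445$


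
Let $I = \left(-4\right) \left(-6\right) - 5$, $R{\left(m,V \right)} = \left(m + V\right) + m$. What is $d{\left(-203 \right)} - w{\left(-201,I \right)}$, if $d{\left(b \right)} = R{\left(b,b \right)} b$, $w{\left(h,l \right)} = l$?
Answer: $123608$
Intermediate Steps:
$R{\left(m,V \right)} = V + 2 m$ ($R{\left(m,V \right)} = \left(V + m\right) + m = V + 2 m$)
$I = 19$ ($I = 24 - 5 = 19$)
$d{\left(b \right)} = 3 b^{2}$ ($d{\left(b \right)} = \left(b + 2 b\right) b = 3 b b = 3 b^{2}$)
$d{\left(-203 \right)} - w{\left(-201,I \right)} = 3 \left(-203\right)^{2} - 19 = 3 \cdot 41209 - 19 = 123627 - 19 = 123608$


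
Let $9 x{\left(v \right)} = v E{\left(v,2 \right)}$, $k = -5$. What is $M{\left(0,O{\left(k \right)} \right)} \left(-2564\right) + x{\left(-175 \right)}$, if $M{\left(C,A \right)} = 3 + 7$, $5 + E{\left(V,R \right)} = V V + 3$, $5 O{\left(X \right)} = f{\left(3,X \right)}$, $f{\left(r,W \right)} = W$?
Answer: $- \frac{5589785}{9} \approx -6.2109 \cdot 10^{5}$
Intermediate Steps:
$O{\left(X \right)} = \frac{X}{5}$
$E{\left(V,R \right)} = -2 + V^{2}$ ($E{\left(V,R \right)} = -5 + \left(V V + 3\right) = -5 + \left(V^{2} + 3\right) = -5 + \left(3 + V^{2}\right) = -2 + V^{2}$)
$M{\left(C,A \right)} = 10$
$x{\left(v \right)} = \frac{v \left(-2 + v^{2}\right)}{9}$
$M{\left(0,O{\left(k \right)} \right)} \left(-2564\right) + x{\left(-175 \right)} = 10 \left(-2564\right) + \frac{1}{9} \left(-175\right) \left(-2 + \left(-175\right)^{2}\right) = -25640 + \frac{1}{9} \left(-175\right) \left(-2 + 30625\right) = -25640 + \frac{1}{9} \left(-175\right) 30623 = -25640 - \frac{5359025}{9} = - \frac{5589785}{9}$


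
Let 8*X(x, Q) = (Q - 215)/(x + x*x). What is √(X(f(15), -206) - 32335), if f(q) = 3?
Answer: I*√18627486/24 ≈ 179.83*I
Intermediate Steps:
X(x, Q) = (-215 + Q)/(8*(x + x²)) (X(x, Q) = ((Q - 215)/(x + x*x))/8 = ((-215 + Q)/(x + x²))/8 = (-215 + Q)/(8*(x + x²)))
√(X(f(15), -206) - 32335) = √((⅛)*(-215 - 206)/(3*(1 + 3)) - 32335) = √((⅛)*(⅓)*(-421)/4 - 32335) = √((⅛)*(⅓)*(¼)*(-421) - 32335) = √(-421/96 - 32335) = √(-3104581/96) = I*√18627486/24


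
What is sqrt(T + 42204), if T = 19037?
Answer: sqrt(61241) ≈ 247.47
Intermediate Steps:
sqrt(T + 42204) = sqrt(19037 + 42204) = sqrt(61241)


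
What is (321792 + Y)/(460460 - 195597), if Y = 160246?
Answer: 482038/264863 ≈ 1.8200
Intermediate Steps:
(321792 + Y)/(460460 - 195597) = (321792 + 160246)/(460460 - 195597) = 482038/264863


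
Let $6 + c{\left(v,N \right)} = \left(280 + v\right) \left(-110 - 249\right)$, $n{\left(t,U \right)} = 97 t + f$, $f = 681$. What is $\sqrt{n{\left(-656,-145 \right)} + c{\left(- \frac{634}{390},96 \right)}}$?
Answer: $\frac{2 i \sqrt{1548505335}}{195} \approx 403.6 i$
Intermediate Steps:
$n{\left(t,U \right)} = 681 + 97 t$ ($n{\left(t,U \right)} = 97 t + 681 = 681 + 97 t$)
$c{\left(v,N \right)} = -100526 - 359 v$ ($c{\left(v,N \right)} = -6 + \left(280 + v\right) \left(-110 - 249\right) = -6 + \left(280 + v\right) \left(-359\right) = -6 - \left(100520 + 359 v\right) = -100526 - 359 v$)
$\sqrt{n{\left(-656,-145 \right)} + c{\left(- \frac{634}{390},96 \right)}} = \sqrt{\left(681 + 97 \left(-656\right)\right) - \left(100526 + 359 \left(- \frac{634}{390}\right)\right)} = \sqrt{\left(681 - 63632\right) - \left(100526 + 359 \left(\left(-634\right) \frac{1}{390}\right)\right)} = \sqrt{-62951 - \frac{19488767}{195}} = \sqrt{- \frac{31764212}{195}} = \frac{2 i \sqrt{1548505335}}{195}$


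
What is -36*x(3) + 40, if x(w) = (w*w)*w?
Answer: -932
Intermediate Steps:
x(w) = w³ (x(w) = w²*w = w³)
-36*x(3) + 40 = -36*3³ + 40 = -36*27 + 40 = -972 + 40 = -932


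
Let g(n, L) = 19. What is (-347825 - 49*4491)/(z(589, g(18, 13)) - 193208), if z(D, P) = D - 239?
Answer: 283942/96429 ≈ 2.9446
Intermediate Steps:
z(D, P) = -239 + D
(-347825 - 49*4491)/(z(589, g(18, 13)) - 193208) = (-347825 - 49*4491)/((-239 + 589) - 193208) = (-347825 - 220059)/(350 - 193208) = -567884/(-192858) = -567884*(-1/192858) = 283942/96429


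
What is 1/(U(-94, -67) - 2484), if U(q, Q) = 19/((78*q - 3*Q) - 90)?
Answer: -7221/17936983 ≈ -0.00040258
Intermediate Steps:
U(q, Q) = 19/(-90 - 3*Q + 78*q) (U(q, Q) = 19/((-3*Q + 78*q) - 90) = 19/(-90 - 3*Q + 78*q))
1/(U(-94, -67) - 2484) = 1/(19/(3*(-30 - 1*(-67) + 26*(-94))) - 2484) = 1/(19/(3*(-30 + 67 - 2444)) - 2484) = 1/((19/3)/(-2407) - 2484) = 1/((19/3)*(-1/2407) - 2484) = 1/(-19/7221 - 2484) = 1/(-17936983/7221) = -7221/17936983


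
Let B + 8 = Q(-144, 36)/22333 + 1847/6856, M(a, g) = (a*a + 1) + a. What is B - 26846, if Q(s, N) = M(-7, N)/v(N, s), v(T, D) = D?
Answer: -74010784535789/2756070864 ≈ -26854.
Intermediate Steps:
M(a, g) = 1 + a + a² (M(a, g) = (a² + 1) + a = (1 + a²) + a = 1 + a + a²)
Q(s, N) = 43/s (Q(s, N) = (1 - 7 + (-7)²)/s = (1 - 7 + 49)/s = 43/s)
B = -21306120845/2756070864 (B = -8 + ((43/(-144))/22333 + 1847/6856) = -8 + ((43*(-1/144))*(1/22333) + 1847*(1/6856)) = -8 + (-43/144*1/22333 + 1847/6856) = -8 + (-43/3215952 + 1847/6856) = -8 + 742446067/2756070864 = -21306120845/2756070864 ≈ -7.7306)
B - 26846 = -21306120845/2756070864 - 26846 = -74010784535789/2756070864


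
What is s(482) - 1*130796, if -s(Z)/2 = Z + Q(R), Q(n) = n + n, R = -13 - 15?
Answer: -131648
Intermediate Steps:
R = -28
Q(n) = 2*n
s(Z) = 112 - 2*Z (s(Z) = -2*(Z + 2*(-28)) = -2*(Z - 56) = -2*(-56 + Z) = 112 - 2*Z)
s(482) - 1*130796 = (112 - 2*482) - 1*130796 = (112 - 964) - 130796 = -852 - 130796 = -131648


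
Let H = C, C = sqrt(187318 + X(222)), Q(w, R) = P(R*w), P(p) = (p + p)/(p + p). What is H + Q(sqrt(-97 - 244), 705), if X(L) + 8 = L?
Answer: 1 + 2*sqrt(46883) ≈ 434.05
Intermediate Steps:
X(L) = -8 + L
P(p) = 1 (P(p) = (2*p)/((2*p)) = (2*p)*(1/(2*p)) = 1)
Q(w, R) = 1
C = 2*sqrt(46883) (C = sqrt(187318 + (-8 + 222)) = sqrt(187318 + 214) = sqrt(187532) = 2*sqrt(46883) ≈ 433.05)
H = 2*sqrt(46883) ≈ 433.05
H + Q(sqrt(-97 - 244), 705) = 2*sqrt(46883) + 1 = 1 + 2*sqrt(46883)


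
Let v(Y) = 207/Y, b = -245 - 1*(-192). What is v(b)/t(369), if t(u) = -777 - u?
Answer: 69/20246 ≈ 0.0034081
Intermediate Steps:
b = -53 (b = -245 + 192 = -53)
v(b)/t(369) = (207/(-53))/(-777 - 1*369) = (207*(-1/53))/(-777 - 369) = -207/53/(-1146) = -207/53*(-1/1146) = 69/20246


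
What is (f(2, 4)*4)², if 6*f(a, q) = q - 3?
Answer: 4/9 ≈ 0.44444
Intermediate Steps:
f(a, q) = -½ + q/6 (f(a, q) = (q - 3)/6 = (-3 + q)/6 = -½ + q/6)
(f(2, 4)*4)² = ((-½ + (⅙)*4)*4)² = ((-½ + ⅔)*4)² = ((⅙)*4)² = (⅔)² = 4/9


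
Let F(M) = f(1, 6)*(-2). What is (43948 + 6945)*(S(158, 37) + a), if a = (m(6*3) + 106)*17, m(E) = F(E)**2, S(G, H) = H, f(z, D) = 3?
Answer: 124738743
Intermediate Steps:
F(M) = -6 (F(M) = 3*(-2) = -6)
m(E) = 36 (m(E) = (-6)**2 = 36)
a = 2414 (a = (36 + 106)*17 = 142*17 = 2414)
(43948 + 6945)*(S(158, 37) + a) = (43948 + 6945)*(37 + 2414) = 50893*2451 = 124738743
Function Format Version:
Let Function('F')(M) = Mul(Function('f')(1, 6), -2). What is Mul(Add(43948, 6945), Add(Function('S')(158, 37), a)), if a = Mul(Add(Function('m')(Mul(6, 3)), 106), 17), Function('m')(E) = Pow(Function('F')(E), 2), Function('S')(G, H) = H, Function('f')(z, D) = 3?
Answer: 124738743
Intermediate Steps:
Function('F')(M) = -6 (Function('F')(M) = Mul(3, -2) = -6)
Function('m')(E) = 36 (Function('m')(E) = Pow(-6, 2) = 36)
a = 2414 (a = Mul(Add(36, 106), 17) = Mul(142, 17) = 2414)
Mul(Add(43948, 6945), Add(Function('S')(158, 37), a)) = Mul(Add(43948, 6945), Add(37, 2414)) = Mul(50893, 2451) = 124738743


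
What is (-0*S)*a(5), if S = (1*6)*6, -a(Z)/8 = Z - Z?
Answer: 0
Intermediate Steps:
a(Z) = 0 (a(Z) = -8*(Z - Z) = -8*0 = 0)
S = 36 (S = 6*6 = 36)
(-0*S)*a(5) = -0*36*0 = -45*0*0 = 0*0 = 0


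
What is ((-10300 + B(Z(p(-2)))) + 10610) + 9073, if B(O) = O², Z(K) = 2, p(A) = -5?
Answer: 9387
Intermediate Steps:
((-10300 + B(Z(p(-2)))) + 10610) + 9073 = ((-10300 + 2²) + 10610) + 9073 = ((-10300 + 4) + 10610) + 9073 = (-10296 + 10610) + 9073 = 314 + 9073 = 9387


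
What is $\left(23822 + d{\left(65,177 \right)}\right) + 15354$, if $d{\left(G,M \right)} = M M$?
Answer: $70505$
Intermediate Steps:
$d{\left(G,M \right)} = M^{2}$
$\left(23822 + d{\left(65,177 \right)}\right) + 15354 = \left(23822 + 177^{2}\right) + 15354 = \left(23822 + 31329\right) + 15354 = 55151 + 15354 = 70505$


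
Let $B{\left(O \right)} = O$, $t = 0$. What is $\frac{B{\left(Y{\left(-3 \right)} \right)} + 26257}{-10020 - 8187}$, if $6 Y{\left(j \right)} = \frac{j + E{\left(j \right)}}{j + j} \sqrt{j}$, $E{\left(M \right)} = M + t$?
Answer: $- \frac{3751}{2601} - \frac{i \sqrt{3}}{109242} \approx -1.4421 - 1.5855 \cdot 10^{-5} i$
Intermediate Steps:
$E{\left(M \right)} = M$ ($E{\left(M \right)} = M + 0 = M$)
$Y{\left(j \right)} = \frac{\sqrt{j}}{6}$ ($Y{\left(j \right)} = \frac{\frac{j + j}{j + j} \sqrt{j}}{6} = \frac{\frac{2 j}{2 j} \sqrt{j}}{6} = \frac{2 j \frac{1}{2 j} \sqrt{j}}{6} = \frac{1 \sqrt{j}}{6} = \frac{\sqrt{j}}{6}$)
$\frac{B{\left(Y{\left(-3 \right)} \right)} + 26257}{-10020 - 8187} = \frac{\frac{\sqrt{-3}}{6} + 26257}{-10020 - 8187} = \frac{\frac{i \sqrt{3}}{6} + 26257}{-18207} = \left(\frac{i \sqrt{3}}{6} + 26257\right) \left(- \frac{1}{18207}\right) = \left(26257 + \frac{i \sqrt{3}}{6}\right) \left(- \frac{1}{18207}\right) = - \frac{3751}{2601} - \frac{i \sqrt{3}}{109242}$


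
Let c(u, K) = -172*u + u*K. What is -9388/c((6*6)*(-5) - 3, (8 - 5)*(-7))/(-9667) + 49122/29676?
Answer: 2795323797599/1688706711258 ≈ 1.6553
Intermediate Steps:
c(u, K) = -172*u + K*u
-9388/c((6*6)*(-5) - 3, (8 - 5)*(-7))/(-9667) + 49122/29676 = -9388*1/((-172 + (8 - 5)*(-7))*((6*6)*(-5) - 3))/(-9667) + 49122/29676 = -9388*1/((-172 + 3*(-7))*(36*(-5) - 3))*(-1/9667) + 49122*(1/29676) = -9388*1/((-180 - 3)*(-172 - 21))*(-1/9667) + 8187/4946 = -9388/((-183*(-193)))*(-1/9667) + 8187/4946 = -9388/35319*(-1/9667) + 8187/4946 = 9388/341428773 + 8187/4946 = 2795323797599/1688706711258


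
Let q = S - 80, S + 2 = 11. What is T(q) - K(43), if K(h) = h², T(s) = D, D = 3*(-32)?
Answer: -1945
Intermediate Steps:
D = -96
S = 9 (S = -2 + 11 = 9)
q = -71 (q = 9 - 80 = -71)
T(s) = -96
T(q) - K(43) = -96 - 1*43² = -96 - 1*1849 = -96 - 1849 = -1945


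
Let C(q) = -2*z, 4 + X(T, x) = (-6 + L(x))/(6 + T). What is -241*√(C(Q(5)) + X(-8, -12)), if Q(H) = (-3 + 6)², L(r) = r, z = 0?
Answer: -241*√5 ≈ -538.89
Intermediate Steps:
Q(H) = 9 (Q(H) = 3² = 9)
X(T, x) = -4 + (-6 + x)/(6 + T)
C(q) = 0 (C(q) = -2*0 = 0)
-241*√(C(Q(5)) + X(-8, -12)) = -241*√(0 + (-30 - 12 - 4*(-8))/(6 - 8)) = -241*√(0 + (-30 - 12 + 32)/(-2)) = -241*√(0 - ½*(-10)) = -241*√(0 + 5) = -241*√5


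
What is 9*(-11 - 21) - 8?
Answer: -296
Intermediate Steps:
9*(-11 - 21) - 8 = 9*(-32) - 8 = -288 - 8 = -296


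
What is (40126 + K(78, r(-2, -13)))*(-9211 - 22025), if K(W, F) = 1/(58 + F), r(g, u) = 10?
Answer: -21307395321/17 ≈ -1.2534e+9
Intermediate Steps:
(40126 + K(78, r(-2, -13)))*(-9211 - 22025) = (40126 + 1/(58 + 10))*(-9211 - 22025) = (40126 + 1/68)*(-31236) = (2728569/68)*(-31236) = -21307395321/17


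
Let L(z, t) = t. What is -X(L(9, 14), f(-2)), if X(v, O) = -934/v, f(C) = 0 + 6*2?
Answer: 467/7 ≈ 66.714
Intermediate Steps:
f(C) = 12 (f(C) = 0 + 12 = 12)
-X(L(9, 14), f(-2)) = -(-934)/14 = -1*(-467/7) = 467/7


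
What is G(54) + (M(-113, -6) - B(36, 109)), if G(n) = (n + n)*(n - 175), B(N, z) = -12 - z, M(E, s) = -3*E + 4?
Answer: -12604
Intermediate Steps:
M(E, s) = 4 - 3*E
G(n) = 2*n*(-175 + n) (G(n) = (2*n)*(-175 + n) = 2*n*(-175 + n))
G(54) + (M(-113, -6) - B(36, 109)) = 2*54*(-175 + 54) + ((4 - 3*(-113)) - (-12 - 1*109)) = 2*54*(-121) + ((4 + 339) - (-12 - 109)) = -13068 + (343 - 1*(-121)) = -13068 + (343 + 121) = -13068 + 464 = -12604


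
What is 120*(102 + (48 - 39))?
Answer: 13320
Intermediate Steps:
120*(102 + (48 - 39)) = 120*(102 + 9) = 120*111 = 13320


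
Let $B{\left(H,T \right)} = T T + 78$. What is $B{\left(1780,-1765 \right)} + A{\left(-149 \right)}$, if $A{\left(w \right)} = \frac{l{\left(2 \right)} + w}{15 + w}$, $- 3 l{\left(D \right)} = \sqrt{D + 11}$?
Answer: $\frac{417450751}{134} + \frac{\sqrt{13}}{402} \approx 3.1153 \cdot 10^{6}$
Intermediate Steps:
$l{\left(D \right)} = - \frac{\sqrt{11 + D}}{3}$ ($l{\left(D \right)} = - \frac{\sqrt{D + 11}}{3} = - \frac{\sqrt{11 + D}}{3}$)
$B{\left(H,T \right)} = 78 + T^{2}$ ($B{\left(H,T \right)} = T^{2} + 78 = 78 + T^{2}$)
$A{\left(w \right)} = \frac{w - \frac{\sqrt{13}}{3}}{15 + w}$ ($A{\left(w \right)} = \frac{- \frac{\sqrt{11 + 2}}{3} + w}{15 + w} = \frac{- \frac{\sqrt{13}}{3} + w}{15 + w} = \frac{w - \frac{\sqrt{13}}{3}}{15 + w}$)
$B{\left(1780,-1765 \right)} + A{\left(-149 \right)} = \left(78 + \left(-1765\right)^{2}\right) + \frac{-149 - \frac{\sqrt{13}}{3}}{15 - 149} = \left(78 + 3115225\right) + \frac{-149 - \frac{\sqrt{13}}{3}}{-134} = 3115303 - \frac{-149 - \frac{\sqrt{13}}{3}}{134} = 3115303 + \left(\frac{149}{134} + \frac{\sqrt{13}}{402}\right) = \frac{417450751}{134} + \frac{\sqrt{13}}{402}$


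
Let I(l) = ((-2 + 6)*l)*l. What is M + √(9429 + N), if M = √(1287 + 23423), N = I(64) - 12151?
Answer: √24710 + 3*√1518 ≈ 274.08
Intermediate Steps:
I(l) = 4*l² (I(l) = (4*l)*l = 4*l²)
N = 4233 (N = 4*64² - 12151 = 4*4096 - 12151 = 16384 - 12151 = 4233)
M = √24710 ≈ 157.19
M + √(9429 + N) = √24710 + √(9429 + 4233) = √24710 + √13662 = √24710 + 3*√1518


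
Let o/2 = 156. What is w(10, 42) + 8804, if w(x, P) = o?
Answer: 9116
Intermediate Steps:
o = 312 (o = 2*156 = 312)
w(x, P) = 312
w(10, 42) + 8804 = 312 + 8804 = 9116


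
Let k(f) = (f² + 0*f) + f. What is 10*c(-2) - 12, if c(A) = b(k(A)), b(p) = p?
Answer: 8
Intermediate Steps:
k(f) = f + f² (k(f) = (f² + 0) + f = f² + f = f + f²)
c(A) = A*(1 + A)
10*c(-2) - 12 = 10*(-2*(1 - 2)) - 12 = 10*(-2*(-1)) - 12 = 10*2 - 12 = 20 - 12 = 8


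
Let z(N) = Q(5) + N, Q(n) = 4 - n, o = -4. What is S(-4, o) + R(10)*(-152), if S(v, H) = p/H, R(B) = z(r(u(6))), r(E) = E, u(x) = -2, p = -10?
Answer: 917/2 ≈ 458.50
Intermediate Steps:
z(N) = -1 + N (z(N) = (4 - 1*5) + N = (4 - 5) + N = -1 + N)
R(B) = -3 (R(B) = -1 - 2 = -3)
S(v, H) = -10/H
S(-4, o) + R(10)*(-152) = -10/(-4) - 3*(-152) = -10*(-¼) + 456 = 5/2 + 456 = 917/2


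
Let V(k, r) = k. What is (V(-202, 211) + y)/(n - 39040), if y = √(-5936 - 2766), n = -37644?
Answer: 101/38342 - I*√8702/76684 ≈ 0.0026342 - 0.0012165*I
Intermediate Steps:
y = I*√8702 (y = √(-8702) = I*√8702 ≈ 93.285*I)
(V(-202, 211) + y)/(n - 39040) = (-202 + I*√8702)/(-37644 - 39040) = (-202 + I*√8702)/(-76684) = (-202 + I*√8702)*(-1/76684) = 101/38342 - I*√8702/76684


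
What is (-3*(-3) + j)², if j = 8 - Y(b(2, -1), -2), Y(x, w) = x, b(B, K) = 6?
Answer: 121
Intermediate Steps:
j = 2 (j = 8 - 1*6 = 8 - 6 = 2)
(-3*(-3) + j)² = (-3*(-3) + 2)² = (9 + 2)² = 11² = 121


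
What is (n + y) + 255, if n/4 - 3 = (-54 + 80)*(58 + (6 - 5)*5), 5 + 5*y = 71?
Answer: 34161/5 ≈ 6832.2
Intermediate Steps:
y = 66/5 (y = -1 + (1/5)*71 = -1 + 71/5 = 66/5 ≈ 13.200)
n = 6564 (n = 12 + 4*((-54 + 80)*(58 + (6 - 5)*5)) = 12 + 4*(26*(58 + 1*5)) = 12 + 4*(26*(58 + 5)) = 12 + 4*(26*63) = 12 + 4*1638 = 12 + 6552 = 6564)
(n + y) + 255 = (6564 + 66/5) + 255 = 32886/5 + 255 = 34161/5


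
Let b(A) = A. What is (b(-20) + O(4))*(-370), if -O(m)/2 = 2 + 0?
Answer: 8880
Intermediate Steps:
O(m) = -4 (O(m) = -2*(2 + 0) = -2*2 = -4)
(b(-20) + O(4))*(-370) = (-20 - 4)*(-370) = -24*(-370) = 8880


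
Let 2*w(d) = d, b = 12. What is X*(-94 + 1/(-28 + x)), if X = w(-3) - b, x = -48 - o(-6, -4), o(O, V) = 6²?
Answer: 284283/224 ≈ 1269.1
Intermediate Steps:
o(O, V) = 36
x = -84 (x = -48 - 1*36 = -48 - 36 = -84)
w(d) = d/2
X = -27/2 (X = (½)*(-3) - 1*12 = -3/2 - 12 = -27/2 ≈ -13.500)
X*(-94 + 1/(-28 + x)) = -27*(-94 + 1/(-28 - 84))/2 = -27*(-94 + 1/(-112))/2 = -27*(-94 - 1/112)/2 = -27/2*(-10529/112) = 284283/224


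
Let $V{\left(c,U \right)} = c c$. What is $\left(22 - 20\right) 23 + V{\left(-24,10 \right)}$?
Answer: $622$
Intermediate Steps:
$V{\left(c,U \right)} = c^{2}$
$\left(22 - 20\right) 23 + V{\left(-24,10 \right)} = \left(22 - 20\right) 23 + \left(-24\right)^{2} = 2 \cdot 23 + 576 = 46 + 576 = 622$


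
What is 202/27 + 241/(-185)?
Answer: 30863/4995 ≈ 6.1788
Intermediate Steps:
202/27 + 241/(-185) = 202*(1/27) + 241*(-1/185) = 202/27 - 241/185 = 30863/4995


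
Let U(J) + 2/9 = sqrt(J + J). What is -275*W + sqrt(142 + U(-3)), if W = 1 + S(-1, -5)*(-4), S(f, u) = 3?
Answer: 3025 + sqrt(1276 + 9*I*sqrt(6))/3 ≈ 3036.9 + 0.10285*I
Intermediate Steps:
U(J) = -2/9 + sqrt(2)*sqrt(J) (U(J) = -2/9 + sqrt(J + J) = -2/9 + sqrt(2*J) = -2/9 + sqrt(2)*sqrt(J))
W = -11 (W = 1 + 3*(-4) = 1 - 12 = -11)
-275*W + sqrt(142 + U(-3)) = -275*(-11) + sqrt(142 + (-2/9 + sqrt(2)*sqrt(-3))) = 3025 + sqrt(142 + (-2/9 + sqrt(2)*(I*sqrt(3)))) = 3025 + sqrt(142 + (-2/9 + I*sqrt(6))) = 3025 + sqrt(1276/9 + I*sqrt(6))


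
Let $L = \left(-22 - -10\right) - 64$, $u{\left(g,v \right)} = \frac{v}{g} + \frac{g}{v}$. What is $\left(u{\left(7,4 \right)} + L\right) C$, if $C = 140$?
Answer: $-10315$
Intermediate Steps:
$u{\left(g,v \right)} = \frac{g}{v} + \frac{v}{g}$
$L = -76$ ($L = \left(-22 + 10\right) - 64 = -12 - 64 = -76$)
$\left(u{\left(7,4 \right)} + L\right) C = \left(\left(\frac{7}{4} + \frac{4}{7}\right) - 76\right) 140 = \left(\frac{65}{28} - 76\right) 140 = \left(- \frac{2063}{28}\right) 140 = -10315$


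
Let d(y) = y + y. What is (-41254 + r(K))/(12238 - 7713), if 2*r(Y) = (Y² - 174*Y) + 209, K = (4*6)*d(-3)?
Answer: -36507/9050 ≈ -4.0339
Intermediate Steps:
d(y) = 2*y
K = -144 (K = (4*6)*(2*(-3)) = 24*(-6) = -144)
r(Y) = 209/2 + Y²/2 - 87*Y (r(Y) = ((Y² - 174*Y) + 209)/2 = (209 + Y² - 174*Y)/2 = 209/2 + Y²/2 - 87*Y)
(-41254 + r(K))/(12238 - 7713) = (-41254 + (209/2 + (½)*(-144)² - 87*(-144)))/(12238 - 7713) = (-41254 + (209/2 + (½)*20736 + 12528))/4525 = (-41254 + (209/2 + 10368 + 12528))*(1/4525) = (-41254 + 46001/2)*(1/4525) = -36507/2*1/4525 = -36507/9050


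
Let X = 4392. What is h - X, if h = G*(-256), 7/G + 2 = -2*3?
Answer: -4168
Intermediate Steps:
G = -7/8 (G = 7/(-2 - 2*3) = 7/(-2 - 6) = 7/(-8) = 7*(-⅛) = -7/8 ≈ -0.87500)
h = 224 (h = -7/8*(-256) = 224)
h - X = 224 - 1*4392 = 224 - 4392 = -4168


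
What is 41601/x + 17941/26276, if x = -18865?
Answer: -15401039/10116260 ≈ -1.5224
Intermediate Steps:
41601/x + 17941/26276 = 41601/(-18865) + 17941/26276 = 41601*(-1/18865) + 17941*(1/26276) = -849/385 + 17941/26276 = -15401039/10116260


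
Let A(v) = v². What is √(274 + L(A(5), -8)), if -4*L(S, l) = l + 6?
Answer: 3*√122/2 ≈ 16.568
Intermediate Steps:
L(S, l) = -3/2 - l/4 (L(S, l) = -(l + 6)/4 = -(6 + l)/4 = -3/2 - l/4)
√(274 + L(A(5), -8)) = √(274 + (-3/2 - ¼*(-8))) = √(274 + (-3/2 + 2)) = √(274 + ½) = √(549/2) = 3*√122/2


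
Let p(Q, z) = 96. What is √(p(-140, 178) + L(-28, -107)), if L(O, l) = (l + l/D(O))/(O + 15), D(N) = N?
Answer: √3442803/182 ≈ 10.195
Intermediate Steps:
L(O, l) = (l + l/O)/(15 + O) (L(O, l) = (l + l/O)/(O + 15) = (l + l/O)/(15 + O))
√(p(-140, 178) + L(-28, -107)) = √(96 - 107*(1 - 28)/(-28*(15 - 28))) = √(96 - 107*(-1/28)*(-27)/(-13)) = √(96 - 107*(-1/28)*(-1/13)*(-27)) = √(96 + 2889/364) = √(37833/364) = √3442803/182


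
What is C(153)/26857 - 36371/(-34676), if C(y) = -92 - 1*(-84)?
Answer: 976538539/931293332 ≈ 1.0486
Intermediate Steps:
C(y) = -8 (C(y) = -92 + 84 = -8)
C(153)/26857 - 36371/(-34676) = -8/26857 - 36371/(-34676) = -8*1/26857 - 36371*(-1/34676) = -8/26857 + 36371/34676 = 976538539/931293332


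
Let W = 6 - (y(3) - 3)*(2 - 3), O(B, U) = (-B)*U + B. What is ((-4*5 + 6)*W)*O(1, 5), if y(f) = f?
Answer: 336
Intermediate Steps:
O(B, U) = B - B*U (O(B, U) = -B*U + B = B - B*U)
W = 6 (W = 6 - (3 - 3)*(2 - 3) = 6 - 0*(-1) = 6 - 1*0 = 6 + 0 = 6)
((-4*5 + 6)*W)*O(1, 5) = ((-4*5 + 6)*6)*(1*(1 - 1*5)) = ((-20 + 6)*6)*(1*(1 - 5)) = (-14*6)*(1*(-4)) = -84*(-4) = 336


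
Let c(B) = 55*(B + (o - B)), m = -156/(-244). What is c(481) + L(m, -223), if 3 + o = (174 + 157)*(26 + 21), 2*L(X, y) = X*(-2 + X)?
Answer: 6366404503/7442 ≈ 8.5547e+5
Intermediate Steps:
m = 39/61 (m = -156*(-1/244) = 39/61 ≈ 0.63934)
L(X, y) = X*(-2 + X)/2 (L(X, y) = (X*(-2 + X))/2 = X*(-2 + X)/2)
o = 15554 (o = -3 + (174 + 157)*(26 + 21) = -3 + 331*47 = -3 + 15557 = 15554)
c(B) = 855470 (c(B) = 55*(B + (15554 - B)) = 55*15554 = 855470)
c(481) + L(m, -223) = 855470 + (½)*(39/61)*(-2 + 39/61) = 855470 + (½)*(39/61)*(-83/61) = 855470 - 3237/7442 = 6366404503/7442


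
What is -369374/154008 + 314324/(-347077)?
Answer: -88304815195/26726317308 ≈ -3.3040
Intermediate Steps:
-369374/154008 + 314324/(-347077) = -369374*1/154008 + 314324*(-1/347077) = -184687/77004 - 314324/347077 = -88304815195/26726317308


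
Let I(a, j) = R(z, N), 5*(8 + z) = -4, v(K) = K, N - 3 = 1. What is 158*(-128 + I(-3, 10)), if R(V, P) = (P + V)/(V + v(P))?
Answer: -20066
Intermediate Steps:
N = 4 (N = 3 + 1 = 4)
z = -44/5 (z = -8 + (⅕)*(-4) = -8 - ⅘ = -44/5 ≈ -8.8000)
R(V, P) = 1 (R(V, P) = (P + V)/(V + P) = (P + V)/(P + V) = 1)
I(a, j) = 1
158*(-128 + I(-3, 10)) = 158*(-128 + 1) = 158*(-127) = -20066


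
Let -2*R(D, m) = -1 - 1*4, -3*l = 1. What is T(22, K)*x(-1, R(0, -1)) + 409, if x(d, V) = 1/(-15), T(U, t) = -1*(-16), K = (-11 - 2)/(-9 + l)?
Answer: 6119/15 ≈ 407.93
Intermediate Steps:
l = -⅓ (l = -⅓*1 = -⅓ ≈ -0.33333)
K = 39/28 (K = (-11 - 2)/(-9 - ⅓) = -13/(-28/3) = -13*(-3/28) = 39/28 ≈ 1.3929)
T(U, t) = 16
R(D, m) = 5/2 (R(D, m) = -(-1 - 1*4)/2 = -(-1 - 4)/2 = -½*(-5) = 5/2)
x(d, V) = -1/15
T(22, K)*x(-1, R(0, -1)) + 409 = 16*(-1/15) + 409 = -16/15 + 409 = 6119/15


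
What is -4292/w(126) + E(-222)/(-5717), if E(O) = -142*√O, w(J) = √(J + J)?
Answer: -2146*√7/21 + 142*I*√222/5717 ≈ -270.37 + 0.37008*I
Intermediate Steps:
w(J) = √2*√J (w(J) = √(2*J) = √2*√J)
-4292/w(126) + E(-222)/(-5717) = -4292*√7/42 - 142*I*√222/(-5717) = -4292*√7/42 - 142*I*√222*(-1/5717) = -2146*√7/21 + 142*I*√222/5717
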